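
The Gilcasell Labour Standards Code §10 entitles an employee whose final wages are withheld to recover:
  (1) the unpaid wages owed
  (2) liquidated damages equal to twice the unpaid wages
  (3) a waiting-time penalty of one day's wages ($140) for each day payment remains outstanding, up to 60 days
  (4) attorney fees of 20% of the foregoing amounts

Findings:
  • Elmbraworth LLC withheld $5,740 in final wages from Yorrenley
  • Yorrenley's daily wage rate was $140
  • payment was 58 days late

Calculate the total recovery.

$30,408

Doubled: 2 × $5,740 = $11,480
Penalty days: min(58, 60) = 58
Waiting-time penalty: 58 × $140 = $8,120
Subtotal: $5,740 + $11,480 + $8,120 = $25,340
Attorney fees: 20% of $25,340 = $5,068
Total award: $25,340 + $5,068 = $30,408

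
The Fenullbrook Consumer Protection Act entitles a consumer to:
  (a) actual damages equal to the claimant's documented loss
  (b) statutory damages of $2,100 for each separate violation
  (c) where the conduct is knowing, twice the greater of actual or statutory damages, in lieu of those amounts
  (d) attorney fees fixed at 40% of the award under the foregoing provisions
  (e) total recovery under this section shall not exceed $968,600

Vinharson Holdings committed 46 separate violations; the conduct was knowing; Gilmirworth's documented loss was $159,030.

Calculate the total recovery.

Total recovery: $445,284

Statutory damages: 46 × $2,100 = $96,600
Greater of actual damages ($159,030) or statutory damages ($96,600): $159,030
Doubled: 2 × $159,030 = $318,060
Attorney fees: 40% of $318,060 = $127,224
Total before cap: $318,060 + $127,224 = $445,284
Cap at $968,600: $445,284 is within the cap, no reduction.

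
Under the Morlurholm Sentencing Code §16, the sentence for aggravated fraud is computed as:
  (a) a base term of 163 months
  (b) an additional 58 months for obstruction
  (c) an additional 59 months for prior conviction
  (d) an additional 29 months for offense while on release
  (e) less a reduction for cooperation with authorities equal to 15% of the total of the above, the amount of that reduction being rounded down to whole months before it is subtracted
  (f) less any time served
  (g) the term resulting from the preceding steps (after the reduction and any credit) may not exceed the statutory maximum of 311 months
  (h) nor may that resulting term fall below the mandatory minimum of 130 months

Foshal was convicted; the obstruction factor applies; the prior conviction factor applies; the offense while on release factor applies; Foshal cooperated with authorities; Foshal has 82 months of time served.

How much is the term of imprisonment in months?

181 months

Obstruction enhancement: +58 months
Prior conviction enhancement: +59 months
Offense while on release enhancement: +29 months
Adjusted term: 163 months + 58 months + 59 months + 29 months = 309 months
Cooperation with authorities reduction: 15% of 309 months = 46 months (rounded down)
After reduction: 309 − 46 = 263 months
Less time served: 263 months − 82 months = 181 months
Cap at 311 months: 181 months is within the cap, no reduction.
Minimum 130 months: 181 months meets the minimum, no increase.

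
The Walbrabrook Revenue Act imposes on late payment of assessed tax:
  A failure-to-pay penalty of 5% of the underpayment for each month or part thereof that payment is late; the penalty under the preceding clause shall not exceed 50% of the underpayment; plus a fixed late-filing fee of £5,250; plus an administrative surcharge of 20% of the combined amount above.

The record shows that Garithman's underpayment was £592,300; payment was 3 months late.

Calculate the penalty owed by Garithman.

£112,914

Accrued rate: 5% × 3 = 15%, capped at 50% → 15%
Failure-to-pay penalty: 15% of £592,300 = £88,845
Penalty before surcharge: £88,845 + £5,250 = £94,095
Administrative surcharge: 20% of £94,095 = £18,819
Total penalty: £94,095 + £18,819 = £112,914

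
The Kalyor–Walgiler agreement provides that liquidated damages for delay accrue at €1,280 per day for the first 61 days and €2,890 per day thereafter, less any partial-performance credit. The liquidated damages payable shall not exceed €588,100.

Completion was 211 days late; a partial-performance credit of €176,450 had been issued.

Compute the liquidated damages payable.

€335,130

First 61 days: 61 × €1,280 = €78,080
Remaining days: (211 − 61) × €2,890 = €433,500
Accrued per-day damages: €78,080 + €433,500 = €511,580
Less partial-performance credit: €511,580 − €176,450 = €335,130
Cap at €588,100: €335,130 is within the cap, no reduction.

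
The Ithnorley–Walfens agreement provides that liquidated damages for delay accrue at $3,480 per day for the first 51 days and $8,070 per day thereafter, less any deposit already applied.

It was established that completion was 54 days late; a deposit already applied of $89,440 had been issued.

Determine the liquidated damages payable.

First 51 days: 51 × $3,480 = $177,480
Remaining days: (54 − 51) × $8,070 = $24,210
Accrued per-day damages: $177,480 + $24,210 = $201,690
Less deposit already applied: $201,690 − $89,440 = $112,250

$112,250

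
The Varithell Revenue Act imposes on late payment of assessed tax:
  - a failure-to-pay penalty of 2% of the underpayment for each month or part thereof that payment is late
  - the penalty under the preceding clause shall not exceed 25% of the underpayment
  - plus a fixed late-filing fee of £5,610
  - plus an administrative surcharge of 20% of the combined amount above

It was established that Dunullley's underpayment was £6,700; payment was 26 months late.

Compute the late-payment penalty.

£8,742

Accrued rate: 2% × 26 = 52%, capped at 25% → 25%
Failure-to-pay penalty: 25% of £6,700 = £1,675
Penalty before surcharge: £1,675 + £5,610 = £7,285
Administrative surcharge: 20% of £7,285 = £1,457
Total penalty: £7,285 + £1,457 = £8,742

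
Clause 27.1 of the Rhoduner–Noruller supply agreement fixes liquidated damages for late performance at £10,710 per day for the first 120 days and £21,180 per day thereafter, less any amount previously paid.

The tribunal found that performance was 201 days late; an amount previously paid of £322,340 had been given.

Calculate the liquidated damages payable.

First 120 days: 120 × £10,710 = £1,285,200
Remaining days: (201 − 120) × £21,180 = £1,715,580
Accrued per-day damages: £1,285,200 + £1,715,580 = £3,000,780
Less amount previously paid: £3,000,780 − £322,340 = £2,678,440

£2,678,440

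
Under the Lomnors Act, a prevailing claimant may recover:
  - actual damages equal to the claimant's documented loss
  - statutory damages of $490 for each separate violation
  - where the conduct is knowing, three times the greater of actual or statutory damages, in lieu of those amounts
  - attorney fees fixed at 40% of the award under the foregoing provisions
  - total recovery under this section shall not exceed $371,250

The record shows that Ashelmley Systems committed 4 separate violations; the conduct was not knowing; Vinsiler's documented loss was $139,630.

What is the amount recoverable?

$198,226

Statutory damages: 4 × $490 = $1,960
Conduct not knowing: the in-lieu enhancement does not apply.
Actual plus statutory damages: $139,630 + $1,960 = $141,590
Attorney fees: 40% of $141,590 = $56,636
Total before cap: $141,590 + $56,636 = $198,226
Cap at $371,250: $198,226 is within the cap, no reduction.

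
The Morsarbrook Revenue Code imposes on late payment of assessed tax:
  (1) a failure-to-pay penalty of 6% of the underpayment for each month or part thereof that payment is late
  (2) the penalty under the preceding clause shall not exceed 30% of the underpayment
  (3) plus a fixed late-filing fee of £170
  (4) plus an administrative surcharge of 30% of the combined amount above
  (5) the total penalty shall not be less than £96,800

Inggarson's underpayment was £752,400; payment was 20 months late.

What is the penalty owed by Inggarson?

Penalty: £293,657

Accrued rate: 6% × 20 = 120%, capped at 30% → 30%
Failure-to-pay penalty: 30% of £752,400 = £225,720
Penalty before surcharge: £225,720 + £170 = £225,890
Administrative surcharge: 30% of £225,890 = £67,767
Total penalty: £225,890 + £67,767 = £293,657
Minimum £96,800: £293,657 meets the minimum, no increase.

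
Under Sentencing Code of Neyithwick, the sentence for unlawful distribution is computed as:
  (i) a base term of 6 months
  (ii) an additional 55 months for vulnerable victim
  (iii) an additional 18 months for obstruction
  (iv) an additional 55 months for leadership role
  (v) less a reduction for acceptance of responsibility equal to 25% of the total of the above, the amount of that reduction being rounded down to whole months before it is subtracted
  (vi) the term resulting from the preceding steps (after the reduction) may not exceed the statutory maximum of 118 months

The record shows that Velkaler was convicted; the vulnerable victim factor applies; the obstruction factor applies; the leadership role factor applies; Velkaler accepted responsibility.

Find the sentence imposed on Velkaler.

Vulnerable victim enhancement: +55 months
Obstruction enhancement: +18 months
Leadership role enhancement: +55 months
Adjusted term: 6 months + 55 months + 18 months + 55 months = 134 months
Acceptance of responsibility reduction: 25% of 134 months = 33 months (rounded down)
After reduction: 134 − 33 = 101 months
Cap at 118 months: 101 months is within the cap, no reduction.

101 months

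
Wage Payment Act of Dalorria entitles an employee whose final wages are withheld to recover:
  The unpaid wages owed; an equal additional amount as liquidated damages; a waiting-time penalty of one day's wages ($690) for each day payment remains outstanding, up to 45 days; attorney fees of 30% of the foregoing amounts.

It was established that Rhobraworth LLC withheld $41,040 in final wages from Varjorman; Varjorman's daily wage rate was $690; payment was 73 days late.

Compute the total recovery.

$147,069

Liquidated damages (equal amount): $41,040
Penalty days: min(73, 45) = 45
Waiting-time penalty: 45 × $690 = $31,050
Subtotal: $41,040 + $41,040 + $31,050 = $113,130
Attorney fees: 30% of $113,130 = $33,939
Total award: $113,130 + $33,939 = $147,069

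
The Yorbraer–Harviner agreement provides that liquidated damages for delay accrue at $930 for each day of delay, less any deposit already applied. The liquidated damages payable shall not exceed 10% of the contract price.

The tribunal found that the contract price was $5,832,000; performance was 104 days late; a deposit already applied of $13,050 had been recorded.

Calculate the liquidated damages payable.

Per-day damages: 104 × $930 = $96,720
Less deposit already applied: $96,720 − $13,050 = $83,670
Cap: 10% of $5,832,000 = $583,200
Cap at $583,200: $83,670 is within the cap, no reduction.

$83,670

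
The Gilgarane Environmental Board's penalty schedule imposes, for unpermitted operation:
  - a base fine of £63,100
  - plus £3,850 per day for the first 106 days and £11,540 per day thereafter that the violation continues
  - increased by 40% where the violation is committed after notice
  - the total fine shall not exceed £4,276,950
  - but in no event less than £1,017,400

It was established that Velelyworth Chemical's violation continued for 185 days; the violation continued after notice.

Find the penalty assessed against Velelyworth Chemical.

£1,936,004

First 106 days: 106 × £3,850 = £408,100
Remaining days: (185 − 106) × £11,540 = £911,660
Per-day component: £408,100 + £911,660 = £1,319,760
Base plus per-day: £63,100 + £1,319,760 = £1,382,860
Enhancement: 40% of £1,382,860 = £553,144
Enhanced fine: £1,382,860 + £553,144 = £1,936,004
Cap at £4,276,950: £1,936,004 is within the cap, no reduction.
Minimum £1,017,400: £1,936,004 meets the minimum, no increase.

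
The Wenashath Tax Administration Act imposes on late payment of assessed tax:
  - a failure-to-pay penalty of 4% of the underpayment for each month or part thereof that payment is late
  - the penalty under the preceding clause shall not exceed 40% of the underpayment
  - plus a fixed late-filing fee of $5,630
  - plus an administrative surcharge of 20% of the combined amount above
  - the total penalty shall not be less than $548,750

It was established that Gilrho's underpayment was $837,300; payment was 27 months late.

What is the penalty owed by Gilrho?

Accrued rate: 4% × 27 = 108%, capped at 40% → 40%
Failure-to-pay penalty: 40% of $837,300 = $334,920
Penalty before surcharge: $334,920 + $5,630 = $340,550
Administrative surcharge: 20% of $340,550 = $68,110
Total penalty: $340,550 + $68,110 = $408,660
Minimum $548,750: $408,660 is below the minimum → $548,750

$548,750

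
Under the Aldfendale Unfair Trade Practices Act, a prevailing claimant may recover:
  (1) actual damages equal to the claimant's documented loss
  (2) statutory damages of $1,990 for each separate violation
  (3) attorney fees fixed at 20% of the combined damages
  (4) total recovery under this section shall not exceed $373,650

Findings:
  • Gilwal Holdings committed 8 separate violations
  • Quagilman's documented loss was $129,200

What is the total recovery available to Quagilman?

$174,144

Statutory damages: 8 × $1,990 = $15,920
Combined damages: $129,200 + $15,920 = $145,120
Attorney fees: 20% of $145,120 = $29,024
Total before cap: $145,120 + $29,024 = $174,144
Cap at $373,650: $174,144 is within the cap, no reduction.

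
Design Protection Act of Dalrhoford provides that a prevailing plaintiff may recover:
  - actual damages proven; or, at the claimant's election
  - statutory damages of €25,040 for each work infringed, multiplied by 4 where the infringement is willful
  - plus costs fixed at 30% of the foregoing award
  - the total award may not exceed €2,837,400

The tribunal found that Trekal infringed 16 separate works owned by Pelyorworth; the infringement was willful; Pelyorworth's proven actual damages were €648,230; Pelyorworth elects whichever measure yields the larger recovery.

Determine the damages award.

Statutory damages: 16 × €25,040 = €400,640
Multiplied by 4: 4 × €400,640 = €1,602,560
Greater of actual damages (€648,230) or enhanced statutory damages (€1,602,560): €1,602,560
Costs: 30% of €1,602,560 = €480,768
Award plus costs: €1,602,560 + €480,768 = €2,083,328
Cap at €2,837,400: €2,083,328 is within the cap, no reduction.

Award: €2,083,328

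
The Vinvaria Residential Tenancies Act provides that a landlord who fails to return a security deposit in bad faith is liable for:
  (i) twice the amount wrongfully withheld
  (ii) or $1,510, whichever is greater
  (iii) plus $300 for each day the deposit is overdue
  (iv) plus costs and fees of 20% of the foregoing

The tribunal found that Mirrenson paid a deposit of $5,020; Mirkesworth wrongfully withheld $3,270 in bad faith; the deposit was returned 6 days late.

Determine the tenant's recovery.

Doubled: 2 × $3,270 = $6,540
Minimum $1,510: $6,540 meets the minimum, no increase.
Late-return penalty: 6 × $300 = $1,800
Damages plus late penalty: $6,540 + $1,800 = $8,340
Costs and fees: 20% of $8,340 = $1,668
Total recovery: $8,340 + $1,668 = $10,008

$10,008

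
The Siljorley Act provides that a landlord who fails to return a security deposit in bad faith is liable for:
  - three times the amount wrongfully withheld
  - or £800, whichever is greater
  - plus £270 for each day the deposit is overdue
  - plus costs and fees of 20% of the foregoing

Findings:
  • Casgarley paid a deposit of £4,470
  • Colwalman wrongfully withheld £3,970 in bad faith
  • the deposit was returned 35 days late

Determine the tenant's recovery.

£25,632

Trebled: 3 × £3,970 = £11,910
Minimum £800: £11,910 meets the minimum, no increase.
Late-return penalty: 35 × £270 = £9,450
Damages plus late penalty: £11,910 + £9,450 = £21,360
Costs and fees: 20% of £21,360 = £4,272
Total recovery: £21,360 + £4,272 = £25,632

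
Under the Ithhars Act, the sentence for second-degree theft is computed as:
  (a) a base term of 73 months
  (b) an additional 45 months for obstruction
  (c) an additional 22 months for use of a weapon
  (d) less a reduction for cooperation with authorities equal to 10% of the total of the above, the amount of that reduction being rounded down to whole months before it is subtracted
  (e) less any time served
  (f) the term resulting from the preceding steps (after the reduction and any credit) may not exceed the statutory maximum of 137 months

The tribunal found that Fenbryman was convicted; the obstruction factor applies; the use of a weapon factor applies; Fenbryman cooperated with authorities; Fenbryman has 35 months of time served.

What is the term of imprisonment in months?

91 months

Obstruction enhancement: +45 months
Use of a weapon enhancement: +22 months
Adjusted term: 73 months + 45 months + 22 months = 140 months
Cooperation with authorities reduction: 10% of 140 months = 14 months (rounded down)
After reduction: 140 − 14 = 126 months
Less time served: 126 months − 35 months = 91 months
Cap at 137 months: 91 months is within the cap, no reduction.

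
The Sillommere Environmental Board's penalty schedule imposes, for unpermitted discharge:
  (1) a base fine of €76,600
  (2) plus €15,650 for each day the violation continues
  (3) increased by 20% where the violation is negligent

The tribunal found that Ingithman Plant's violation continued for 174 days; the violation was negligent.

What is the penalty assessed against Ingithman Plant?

Per-day component: 174 × €15,650 = €2,723,100
Base plus per-day: €76,600 + €2,723,100 = €2,799,700
Enhancement: 20% of €2,799,700 = €559,940
Enhanced fine: €2,799,700 + €559,940 = €3,359,640

€3,359,640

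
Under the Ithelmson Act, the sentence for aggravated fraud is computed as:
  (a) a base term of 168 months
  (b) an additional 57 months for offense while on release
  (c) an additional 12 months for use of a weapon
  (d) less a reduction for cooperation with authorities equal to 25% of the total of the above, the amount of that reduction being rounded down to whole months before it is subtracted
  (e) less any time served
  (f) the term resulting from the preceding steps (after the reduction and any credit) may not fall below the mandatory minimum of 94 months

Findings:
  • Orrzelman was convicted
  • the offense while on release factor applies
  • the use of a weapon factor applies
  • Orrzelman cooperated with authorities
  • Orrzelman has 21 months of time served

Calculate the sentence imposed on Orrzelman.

Offense while on release enhancement: +57 months
Use of a weapon enhancement: +12 months
Adjusted term: 168 months + 57 months + 12 months = 237 months
Cooperation with authorities reduction: 25% of 237 months = 59 months (rounded down)
After reduction: 237 − 59 = 178 months
Less time served: 178 months − 21 months = 157 months
Minimum 94 months: 157 months meets the minimum, no increase.

Sentence: 157 months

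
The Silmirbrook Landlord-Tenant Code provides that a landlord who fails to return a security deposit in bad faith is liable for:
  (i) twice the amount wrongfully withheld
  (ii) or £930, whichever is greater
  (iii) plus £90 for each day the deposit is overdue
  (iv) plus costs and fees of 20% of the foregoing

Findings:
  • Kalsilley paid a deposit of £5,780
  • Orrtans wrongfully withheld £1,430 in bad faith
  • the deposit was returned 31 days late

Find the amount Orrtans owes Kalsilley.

Doubled: 2 × £1,430 = £2,860
Minimum £930: £2,860 meets the minimum, no increase.
Late-return penalty: 31 × £90 = £2,790
Damages plus late penalty: £2,860 + £2,790 = £5,650
Costs and fees: 20% of £5,650 = £1,130
Total recovery: £5,650 + £1,130 = £6,780

Recovery: £6,780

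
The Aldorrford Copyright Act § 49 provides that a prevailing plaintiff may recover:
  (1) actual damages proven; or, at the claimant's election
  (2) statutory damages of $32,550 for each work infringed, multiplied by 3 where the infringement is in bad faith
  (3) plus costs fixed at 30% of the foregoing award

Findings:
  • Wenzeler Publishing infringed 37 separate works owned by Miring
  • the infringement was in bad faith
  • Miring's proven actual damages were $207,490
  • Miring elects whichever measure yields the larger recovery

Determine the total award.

Statutory damages: 37 × $32,550 = $1,204,350
Trebled: 3 × $1,204,350 = $3,613,050
Greater of actual damages ($207,490) or enhanced statutory damages ($3,613,050): $3,613,050
Costs: 30% of $3,613,050 = $1,083,915
Award plus costs: $3,613,050 + $1,083,915 = $4,696,965

$4,696,965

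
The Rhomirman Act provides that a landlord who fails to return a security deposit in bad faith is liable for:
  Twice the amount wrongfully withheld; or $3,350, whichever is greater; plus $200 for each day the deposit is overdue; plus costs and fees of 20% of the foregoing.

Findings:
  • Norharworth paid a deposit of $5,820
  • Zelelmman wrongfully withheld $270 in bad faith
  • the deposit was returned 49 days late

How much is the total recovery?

Doubled: 2 × $270 = $540
Minimum $3,350: $540 is below the minimum → $3,350
Late-return penalty: 49 × $200 = $9,800
Damages plus late penalty: $3,350 + $9,800 = $13,150
Costs and fees: 20% of $13,150 = $2,630
Total recovery: $13,150 + $2,630 = $15,780

$15,780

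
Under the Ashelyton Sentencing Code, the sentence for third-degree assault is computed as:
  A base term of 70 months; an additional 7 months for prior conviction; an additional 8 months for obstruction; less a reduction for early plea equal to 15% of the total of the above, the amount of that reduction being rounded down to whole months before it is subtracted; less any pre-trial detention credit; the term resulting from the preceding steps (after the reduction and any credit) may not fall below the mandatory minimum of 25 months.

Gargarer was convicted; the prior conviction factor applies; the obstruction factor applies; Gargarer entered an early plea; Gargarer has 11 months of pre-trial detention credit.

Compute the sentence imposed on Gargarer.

62 months

Prior conviction enhancement: +7 months
Obstruction enhancement: +8 months
Adjusted term: 70 months + 7 months + 8 months = 85 months
Early plea reduction: 15% of 85 months = 12 months (rounded down)
After reduction: 85 − 12 = 73 months
Less pre-trial detention credit: 73 months − 11 months = 62 months
Minimum 25 months: 62 months meets the minimum, no increase.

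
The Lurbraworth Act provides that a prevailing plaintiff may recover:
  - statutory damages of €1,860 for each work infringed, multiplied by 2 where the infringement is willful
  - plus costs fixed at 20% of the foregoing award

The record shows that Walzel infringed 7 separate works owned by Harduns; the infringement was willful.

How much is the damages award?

Statutory damages: 7 × €1,860 = €13,020
Doubled: 2 × €13,020 = €26,040
Costs: 20% of €26,040 = €5,208
Award plus costs: €26,040 + €5,208 = €31,248

€31,248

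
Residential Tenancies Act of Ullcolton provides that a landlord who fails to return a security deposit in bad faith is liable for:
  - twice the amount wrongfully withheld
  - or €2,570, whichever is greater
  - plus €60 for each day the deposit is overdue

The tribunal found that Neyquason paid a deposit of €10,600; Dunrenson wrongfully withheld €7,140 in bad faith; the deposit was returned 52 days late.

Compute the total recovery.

€17,400

Doubled: 2 × €7,140 = €14,280
Minimum €2,570: €14,280 meets the minimum, no increase.
Late-return penalty: 52 × €60 = €3,120
Damages plus late penalty: €14,280 + €3,120 = €17,400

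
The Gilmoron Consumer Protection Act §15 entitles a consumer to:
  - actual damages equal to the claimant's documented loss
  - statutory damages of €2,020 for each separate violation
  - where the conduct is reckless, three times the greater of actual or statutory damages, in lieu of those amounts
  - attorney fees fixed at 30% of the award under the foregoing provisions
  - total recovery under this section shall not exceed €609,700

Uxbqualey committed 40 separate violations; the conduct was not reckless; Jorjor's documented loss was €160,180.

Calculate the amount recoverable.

Total recovery: €313,274

Statutory damages: 40 × €2,020 = €80,800
Conduct not reckless: the in-lieu enhancement does not apply.
Actual plus statutory damages: €160,180 + €80,800 = €240,980
Attorney fees: 30% of €240,980 = €72,294
Total before cap: €240,980 + €72,294 = €313,274
Cap at €609,700: €313,274 is within the cap, no reduction.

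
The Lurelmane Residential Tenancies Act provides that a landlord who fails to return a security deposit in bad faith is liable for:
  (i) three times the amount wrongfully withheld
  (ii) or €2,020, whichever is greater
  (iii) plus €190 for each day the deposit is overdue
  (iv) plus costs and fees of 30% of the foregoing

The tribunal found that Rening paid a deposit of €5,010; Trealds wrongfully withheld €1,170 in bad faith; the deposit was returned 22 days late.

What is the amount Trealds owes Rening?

Trebled: 3 × €1,170 = €3,510
Minimum €2,020: €3,510 meets the minimum, no increase.
Late-return penalty: 22 × €190 = €4,180
Damages plus late penalty: €3,510 + €4,180 = €7,690
Costs and fees: 30% of €7,690 = €2,307
Total recovery: €7,690 + €2,307 = €9,997

€9,997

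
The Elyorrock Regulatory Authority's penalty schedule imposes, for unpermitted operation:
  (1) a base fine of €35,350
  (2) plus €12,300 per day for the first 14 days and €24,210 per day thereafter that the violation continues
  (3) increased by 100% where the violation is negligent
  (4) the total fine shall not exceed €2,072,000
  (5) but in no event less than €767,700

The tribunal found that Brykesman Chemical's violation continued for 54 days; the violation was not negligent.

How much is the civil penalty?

€1,175,950

First 14 days: 14 × €12,300 = €172,200
Remaining days: (54 − 14) × €24,210 = €968,400
Per-day component: €172,200 + €968,400 = €1,140,600
Base plus per-day: €35,350 + €1,140,600 = €1,175,950
The violation was not negligent: no 100% increase.
Cap at €2,072,000: €1,175,950 is within the cap, no reduction.
Minimum €767,700: €1,175,950 meets the minimum, no increase.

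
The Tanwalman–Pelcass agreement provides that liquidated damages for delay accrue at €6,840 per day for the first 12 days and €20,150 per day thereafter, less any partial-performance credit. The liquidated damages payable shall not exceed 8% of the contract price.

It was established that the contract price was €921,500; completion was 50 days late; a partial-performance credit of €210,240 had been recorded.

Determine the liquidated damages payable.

€73,720

First 12 days: 12 × €6,840 = €82,080
Remaining days: (50 − 12) × €20,150 = €765,700
Accrued per-day damages: €82,080 + €765,700 = €847,780
Less partial-performance credit: €847,780 − €210,240 = €637,540
Cap: 8% of €921,500 = €73,720
Cap at €73,720: €637,540 exceeds the cap → €73,720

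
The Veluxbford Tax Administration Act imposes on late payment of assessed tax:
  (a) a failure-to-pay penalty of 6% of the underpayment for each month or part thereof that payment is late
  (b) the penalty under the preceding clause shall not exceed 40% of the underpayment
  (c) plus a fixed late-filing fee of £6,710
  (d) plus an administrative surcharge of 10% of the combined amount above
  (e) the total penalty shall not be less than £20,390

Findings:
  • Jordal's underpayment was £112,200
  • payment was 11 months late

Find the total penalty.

£56,749

Accrued rate: 6% × 11 = 66%, capped at 40% → 40%
Failure-to-pay penalty: 40% of £112,200 = £44,880
Penalty before surcharge: £44,880 + £6,710 = £51,590
Administrative surcharge: 10% of £51,590 = £5,159
Total penalty: £51,590 + £5,159 = £56,749
Minimum £20,390: £56,749 meets the minimum, no increase.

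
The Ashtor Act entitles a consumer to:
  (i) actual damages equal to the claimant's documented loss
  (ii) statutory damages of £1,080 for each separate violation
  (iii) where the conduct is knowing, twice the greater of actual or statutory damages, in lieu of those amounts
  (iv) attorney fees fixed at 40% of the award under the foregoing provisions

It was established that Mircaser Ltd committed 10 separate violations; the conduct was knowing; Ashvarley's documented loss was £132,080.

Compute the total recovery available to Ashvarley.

£369,824

Statutory damages: 10 × £1,080 = £10,800
Greater of actual damages (£132,080) or statutory damages (£10,800): £132,080
Doubled: 2 × £132,080 = £264,160
Attorney fees: 40% of £264,160 = £105,664
Total recovery: £264,160 + £105,664 = £369,824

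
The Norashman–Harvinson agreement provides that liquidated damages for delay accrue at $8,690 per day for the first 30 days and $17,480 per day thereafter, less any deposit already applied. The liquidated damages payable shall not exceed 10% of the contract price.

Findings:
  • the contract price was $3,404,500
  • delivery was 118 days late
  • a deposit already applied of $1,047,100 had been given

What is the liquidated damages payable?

$340,450

First 30 days: 30 × $8,690 = $260,700
Remaining days: (118 − 30) × $17,480 = $1,538,240
Accrued per-day damages: $260,700 + $1,538,240 = $1,798,940
Less deposit already applied: $1,798,940 − $1,047,100 = $751,840
Cap: 10% of $3,404,500 = $340,450
Cap at $340,450: $751,840 exceeds the cap → $340,450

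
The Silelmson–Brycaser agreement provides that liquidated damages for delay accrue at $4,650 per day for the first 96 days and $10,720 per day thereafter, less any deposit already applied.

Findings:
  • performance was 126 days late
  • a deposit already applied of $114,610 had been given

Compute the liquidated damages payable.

First 96 days: 96 × $4,650 = $446,400
Remaining days: (126 − 96) × $10,720 = $321,600
Accrued per-day damages: $446,400 + $321,600 = $768,000
Less deposit already applied: $768,000 − $114,610 = $653,390

$653,390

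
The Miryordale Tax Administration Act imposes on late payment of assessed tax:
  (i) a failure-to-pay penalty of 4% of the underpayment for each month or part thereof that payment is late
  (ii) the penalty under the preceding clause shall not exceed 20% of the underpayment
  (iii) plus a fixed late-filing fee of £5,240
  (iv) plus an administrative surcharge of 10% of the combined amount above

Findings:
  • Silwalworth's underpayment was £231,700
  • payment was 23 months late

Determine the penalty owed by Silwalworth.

£56,738

Accrued rate: 4% × 23 = 92%, capped at 20% → 20%
Failure-to-pay penalty: 20% of £231,700 = £46,340
Penalty before surcharge: £46,340 + £5,240 = £51,580
Administrative surcharge: 10% of £51,580 = £5,158
Total penalty: £51,580 + £5,158 = £56,738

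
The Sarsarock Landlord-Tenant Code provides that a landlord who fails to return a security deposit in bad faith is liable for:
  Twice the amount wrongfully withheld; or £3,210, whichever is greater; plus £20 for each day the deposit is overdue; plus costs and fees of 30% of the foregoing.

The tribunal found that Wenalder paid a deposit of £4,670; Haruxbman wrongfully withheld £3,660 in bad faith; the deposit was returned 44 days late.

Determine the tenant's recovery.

Doubled: 2 × £3,660 = £7,320
Minimum £3,210: £7,320 meets the minimum, no increase.
Late-return penalty: 44 × £20 = £880
Damages plus late penalty: £7,320 + £880 = £8,200
Costs and fees: 30% of £8,200 = £2,460
Total recovery: £8,200 + £2,460 = £10,660

£10,660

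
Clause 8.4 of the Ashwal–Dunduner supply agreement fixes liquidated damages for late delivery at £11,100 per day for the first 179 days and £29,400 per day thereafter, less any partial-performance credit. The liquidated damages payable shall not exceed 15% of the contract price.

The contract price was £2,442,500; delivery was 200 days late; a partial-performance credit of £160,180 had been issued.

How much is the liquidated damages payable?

First 179 days: 179 × £11,100 = £1,986,900
Remaining days: (200 − 179) × £29,400 = £617,400
Accrued per-day damages: £1,986,900 + £617,400 = £2,604,300
Less partial-performance credit: £2,604,300 − £160,180 = £2,444,120
Cap: 15% of £2,442,500 = £366,375
Cap at £366,375: £2,444,120 exceeds the cap → £366,375

£366,375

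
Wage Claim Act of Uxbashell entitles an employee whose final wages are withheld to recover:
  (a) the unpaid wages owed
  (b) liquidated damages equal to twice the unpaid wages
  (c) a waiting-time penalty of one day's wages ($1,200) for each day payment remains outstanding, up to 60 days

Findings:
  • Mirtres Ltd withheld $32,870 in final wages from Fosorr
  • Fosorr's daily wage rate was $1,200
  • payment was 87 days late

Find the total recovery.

$170,610

Doubled: 2 × $32,870 = $65,740
Penalty days: min(87, 60) = 60
Waiting-time penalty: 60 × $1,200 = $72,000
Total award: $32,870 + $65,740 + $72,000 = $170,610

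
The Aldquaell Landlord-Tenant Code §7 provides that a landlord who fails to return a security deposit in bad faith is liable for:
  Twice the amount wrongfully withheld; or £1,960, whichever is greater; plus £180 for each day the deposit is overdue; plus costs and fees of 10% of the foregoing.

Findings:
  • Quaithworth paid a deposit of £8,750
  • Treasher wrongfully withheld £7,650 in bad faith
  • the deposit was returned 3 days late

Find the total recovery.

Recovery: £17,424

Doubled: 2 × £7,650 = £15,300
Minimum £1,960: £15,300 meets the minimum, no increase.
Late-return penalty: 3 × £180 = £540
Damages plus late penalty: £15,300 + £540 = £15,840
Costs and fees: 10% of £15,840 = £1,584
Total recovery: £15,840 + £1,584 = £17,424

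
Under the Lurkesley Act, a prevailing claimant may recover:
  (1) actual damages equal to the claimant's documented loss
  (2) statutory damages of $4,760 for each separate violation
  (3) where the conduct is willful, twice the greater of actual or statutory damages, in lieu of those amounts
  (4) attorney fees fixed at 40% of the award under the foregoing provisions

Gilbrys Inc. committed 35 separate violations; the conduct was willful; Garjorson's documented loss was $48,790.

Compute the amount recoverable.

Statutory damages: 35 × $4,760 = $166,600
Greater of actual damages ($48,790) or statutory damages ($166,600): $166,600
Doubled: 2 × $166,600 = $333,200
Attorney fees: 40% of $333,200 = $133,280
Total recovery: $333,200 + $133,280 = $466,480

$466,480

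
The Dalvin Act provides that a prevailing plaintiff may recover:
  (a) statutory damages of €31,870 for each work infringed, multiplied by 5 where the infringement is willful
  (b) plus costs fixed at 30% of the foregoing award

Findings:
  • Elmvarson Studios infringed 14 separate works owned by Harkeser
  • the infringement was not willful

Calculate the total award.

Statutory damages: 14 × €31,870 = €446,180
Infringement not willful: no ×5 enhancement.
Costs: 30% of €446,180 = €133,854
Award plus costs: €446,180 + €133,854 = €580,034

€580,034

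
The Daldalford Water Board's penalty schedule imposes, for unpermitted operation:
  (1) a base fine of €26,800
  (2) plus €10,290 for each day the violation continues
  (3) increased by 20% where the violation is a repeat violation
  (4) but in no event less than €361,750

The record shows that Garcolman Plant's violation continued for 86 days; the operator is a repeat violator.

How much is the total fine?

€1,094,088

Per-day component: 86 × €10,290 = €884,940
Base plus per-day: €26,800 + €884,940 = €911,740
Enhancement: 20% of €911,740 = €182,348
Enhanced fine: €911,740 + €182,348 = €1,094,088
Minimum €361,750: €1,094,088 meets the minimum, no increase.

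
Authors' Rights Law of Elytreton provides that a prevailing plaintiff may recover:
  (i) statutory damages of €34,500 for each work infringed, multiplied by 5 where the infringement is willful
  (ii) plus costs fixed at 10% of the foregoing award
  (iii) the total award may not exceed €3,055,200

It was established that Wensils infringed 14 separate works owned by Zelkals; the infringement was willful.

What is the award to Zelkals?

€2,656,500

Statutory damages: 14 × €34,500 = €483,000
Multiplied by 5: 5 × €483,000 = €2,415,000
Costs: 10% of €2,415,000 = €241,500
Award plus costs: €2,415,000 + €241,500 = €2,656,500
Cap at €3,055,200: €2,656,500 is within the cap, no reduction.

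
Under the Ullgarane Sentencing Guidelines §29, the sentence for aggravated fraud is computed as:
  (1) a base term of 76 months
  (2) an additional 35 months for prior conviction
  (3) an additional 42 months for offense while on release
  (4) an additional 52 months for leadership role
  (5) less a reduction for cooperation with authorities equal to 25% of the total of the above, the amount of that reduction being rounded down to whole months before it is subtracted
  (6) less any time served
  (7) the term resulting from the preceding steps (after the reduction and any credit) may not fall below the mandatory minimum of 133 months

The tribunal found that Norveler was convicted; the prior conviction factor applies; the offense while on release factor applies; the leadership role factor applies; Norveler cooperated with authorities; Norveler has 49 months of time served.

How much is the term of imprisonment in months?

133 months

Prior conviction enhancement: +35 months
Offense while on release enhancement: +42 months
Leadership role enhancement: +52 months
Adjusted term: 76 months + 35 months + 42 months + 52 months = 205 months
Cooperation with authorities reduction: 25% of 205 months = 51 months (rounded down)
After reduction: 205 − 51 = 154 months
Less time served: 154 months − 49 months = 105 months
Minimum 133 months: 105 months is below the minimum → 133 months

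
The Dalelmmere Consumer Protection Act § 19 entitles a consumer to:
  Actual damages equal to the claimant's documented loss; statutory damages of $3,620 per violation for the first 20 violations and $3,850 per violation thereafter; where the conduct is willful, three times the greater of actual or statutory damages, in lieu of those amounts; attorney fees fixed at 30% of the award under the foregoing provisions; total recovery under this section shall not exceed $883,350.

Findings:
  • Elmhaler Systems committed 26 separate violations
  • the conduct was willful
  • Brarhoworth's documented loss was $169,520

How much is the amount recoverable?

First 20 violations: 20 × $3,620 = $72,400
Remaining violations: (26 − 20) × $3,850 = $23,100
Statutory damages: $72,400 + $23,100 = $95,500
Greater of actual damages ($169,520) or statutory damages ($95,500): $169,520
Trebled: 3 × $169,520 = $508,560
Attorney fees: 30% of $508,560 = $152,568
Total before cap: $508,560 + $152,568 = $661,128
Cap at $883,350: $661,128 is within the cap, no reduction.

$661,128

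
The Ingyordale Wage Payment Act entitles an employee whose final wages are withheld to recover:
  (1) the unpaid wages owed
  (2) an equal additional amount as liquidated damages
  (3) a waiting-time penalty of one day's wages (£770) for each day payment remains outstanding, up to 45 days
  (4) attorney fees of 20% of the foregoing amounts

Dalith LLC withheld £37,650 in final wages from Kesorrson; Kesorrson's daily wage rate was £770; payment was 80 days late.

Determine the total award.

Total award: £131,940

Liquidated damages (equal amount): £37,650
Penalty days: min(80, 45) = 45
Waiting-time penalty: 45 × £770 = £34,650
Subtotal: £37,650 + £37,650 + £34,650 = £109,950
Attorney fees: 20% of £109,950 = £21,990
Total award: £109,950 + £21,990 = £131,940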